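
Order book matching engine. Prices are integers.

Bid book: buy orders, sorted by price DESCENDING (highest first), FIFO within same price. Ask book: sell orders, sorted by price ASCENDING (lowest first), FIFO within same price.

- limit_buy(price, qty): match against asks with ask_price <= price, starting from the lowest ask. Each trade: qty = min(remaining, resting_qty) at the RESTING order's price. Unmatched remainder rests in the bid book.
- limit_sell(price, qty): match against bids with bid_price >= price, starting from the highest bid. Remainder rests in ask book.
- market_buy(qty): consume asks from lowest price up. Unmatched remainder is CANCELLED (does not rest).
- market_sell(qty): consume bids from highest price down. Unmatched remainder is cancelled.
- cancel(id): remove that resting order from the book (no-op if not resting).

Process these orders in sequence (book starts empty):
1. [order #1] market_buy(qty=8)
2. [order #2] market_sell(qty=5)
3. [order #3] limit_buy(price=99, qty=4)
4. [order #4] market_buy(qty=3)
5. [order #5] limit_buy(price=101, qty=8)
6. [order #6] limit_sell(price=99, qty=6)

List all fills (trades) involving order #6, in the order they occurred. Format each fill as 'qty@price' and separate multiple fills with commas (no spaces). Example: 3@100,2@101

After op 1 [order #1] market_buy(qty=8): fills=none; bids=[-] asks=[-]
After op 2 [order #2] market_sell(qty=5): fills=none; bids=[-] asks=[-]
After op 3 [order #3] limit_buy(price=99, qty=4): fills=none; bids=[#3:4@99] asks=[-]
After op 4 [order #4] market_buy(qty=3): fills=none; bids=[#3:4@99] asks=[-]
After op 5 [order #5] limit_buy(price=101, qty=8): fills=none; bids=[#5:8@101 #3:4@99] asks=[-]
After op 6 [order #6] limit_sell(price=99, qty=6): fills=#5x#6:6@101; bids=[#5:2@101 #3:4@99] asks=[-]

Answer: 6@101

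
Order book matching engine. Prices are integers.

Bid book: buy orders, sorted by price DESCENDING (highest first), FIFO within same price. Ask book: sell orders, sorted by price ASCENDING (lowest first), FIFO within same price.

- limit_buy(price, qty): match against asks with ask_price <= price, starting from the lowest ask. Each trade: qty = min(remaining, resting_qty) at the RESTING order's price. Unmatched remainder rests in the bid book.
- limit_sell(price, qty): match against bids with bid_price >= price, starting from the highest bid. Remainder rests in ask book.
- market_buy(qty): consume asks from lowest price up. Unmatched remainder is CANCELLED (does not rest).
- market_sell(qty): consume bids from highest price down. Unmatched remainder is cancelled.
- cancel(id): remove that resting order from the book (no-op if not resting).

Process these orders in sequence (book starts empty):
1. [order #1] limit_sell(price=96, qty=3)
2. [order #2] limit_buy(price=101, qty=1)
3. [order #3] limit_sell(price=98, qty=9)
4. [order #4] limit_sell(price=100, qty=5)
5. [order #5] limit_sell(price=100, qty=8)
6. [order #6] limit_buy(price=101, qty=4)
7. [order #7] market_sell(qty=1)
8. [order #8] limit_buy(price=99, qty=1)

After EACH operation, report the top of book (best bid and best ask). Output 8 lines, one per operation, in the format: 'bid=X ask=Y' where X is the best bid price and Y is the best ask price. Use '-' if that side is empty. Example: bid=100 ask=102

Answer: bid=- ask=96
bid=- ask=96
bid=- ask=96
bid=- ask=96
bid=- ask=96
bid=- ask=98
bid=- ask=98
bid=- ask=98

Derivation:
After op 1 [order #1] limit_sell(price=96, qty=3): fills=none; bids=[-] asks=[#1:3@96]
After op 2 [order #2] limit_buy(price=101, qty=1): fills=#2x#1:1@96; bids=[-] asks=[#1:2@96]
After op 3 [order #3] limit_sell(price=98, qty=9): fills=none; bids=[-] asks=[#1:2@96 #3:9@98]
After op 4 [order #4] limit_sell(price=100, qty=5): fills=none; bids=[-] asks=[#1:2@96 #3:9@98 #4:5@100]
After op 5 [order #5] limit_sell(price=100, qty=8): fills=none; bids=[-] asks=[#1:2@96 #3:9@98 #4:5@100 #5:8@100]
After op 6 [order #6] limit_buy(price=101, qty=4): fills=#6x#1:2@96 #6x#3:2@98; bids=[-] asks=[#3:7@98 #4:5@100 #5:8@100]
After op 7 [order #7] market_sell(qty=1): fills=none; bids=[-] asks=[#3:7@98 #4:5@100 #5:8@100]
After op 8 [order #8] limit_buy(price=99, qty=1): fills=#8x#3:1@98; bids=[-] asks=[#3:6@98 #4:5@100 #5:8@100]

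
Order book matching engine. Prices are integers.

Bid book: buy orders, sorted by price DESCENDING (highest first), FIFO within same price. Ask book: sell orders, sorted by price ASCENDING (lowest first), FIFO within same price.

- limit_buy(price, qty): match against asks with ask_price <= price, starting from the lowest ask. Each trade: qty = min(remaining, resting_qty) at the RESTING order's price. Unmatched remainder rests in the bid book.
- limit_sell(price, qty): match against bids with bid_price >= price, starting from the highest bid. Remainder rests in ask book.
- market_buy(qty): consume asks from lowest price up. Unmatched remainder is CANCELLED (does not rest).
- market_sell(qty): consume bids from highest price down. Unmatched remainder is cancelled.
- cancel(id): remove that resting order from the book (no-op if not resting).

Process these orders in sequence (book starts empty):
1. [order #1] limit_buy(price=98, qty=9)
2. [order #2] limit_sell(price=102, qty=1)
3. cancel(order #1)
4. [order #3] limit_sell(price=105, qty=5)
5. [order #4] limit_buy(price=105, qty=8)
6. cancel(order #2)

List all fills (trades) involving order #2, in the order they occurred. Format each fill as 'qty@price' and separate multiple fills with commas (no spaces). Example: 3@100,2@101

Answer: 1@102

Derivation:
After op 1 [order #1] limit_buy(price=98, qty=9): fills=none; bids=[#1:9@98] asks=[-]
After op 2 [order #2] limit_sell(price=102, qty=1): fills=none; bids=[#1:9@98] asks=[#2:1@102]
After op 3 cancel(order #1): fills=none; bids=[-] asks=[#2:1@102]
After op 4 [order #3] limit_sell(price=105, qty=5): fills=none; bids=[-] asks=[#2:1@102 #3:5@105]
After op 5 [order #4] limit_buy(price=105, qty=8): fills=#4x#2:1@102 #4x#3:5@105; bids=[#4:2@105] asks=[-]
After op 6 cancel(order #2): fills=none; bids=[#4:2@105] asks=[-]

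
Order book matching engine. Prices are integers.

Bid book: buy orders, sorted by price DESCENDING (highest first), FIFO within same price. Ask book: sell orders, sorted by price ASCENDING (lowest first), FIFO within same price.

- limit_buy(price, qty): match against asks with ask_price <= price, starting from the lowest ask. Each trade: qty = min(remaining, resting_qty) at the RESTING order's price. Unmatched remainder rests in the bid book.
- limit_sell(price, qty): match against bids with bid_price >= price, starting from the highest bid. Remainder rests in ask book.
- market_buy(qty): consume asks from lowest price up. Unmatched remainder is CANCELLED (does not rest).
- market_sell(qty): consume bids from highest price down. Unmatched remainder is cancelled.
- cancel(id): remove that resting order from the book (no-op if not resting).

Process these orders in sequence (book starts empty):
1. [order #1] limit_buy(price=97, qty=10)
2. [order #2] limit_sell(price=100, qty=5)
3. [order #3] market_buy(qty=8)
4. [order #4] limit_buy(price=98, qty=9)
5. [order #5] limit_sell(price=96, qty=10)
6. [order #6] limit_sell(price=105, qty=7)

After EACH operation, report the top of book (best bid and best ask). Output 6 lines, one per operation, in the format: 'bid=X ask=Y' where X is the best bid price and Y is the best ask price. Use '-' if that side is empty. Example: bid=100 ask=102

After op 1 [order #1] limit_buy(price=97, qty=10): fills=none; bids=[#1:10@97] asks=[-]
After op 2 [order #2] limit_sell(price=100, qty=5): fills=none; bids=[#1:10@97] asks=[#2:5@100]
After op 3 [order #3] market_buy(qty=8): fills=#3x#2:5@100; bids=[#1:10@97] asks=[-]
After op 4 [order #4] limit_buy(price=98, qty=9): fills=none; bids=[#4:9@98 #1:10@97] asks=[-]
After op 5 [order #5] limit_sell(price=96, qty=10): fills=#4x#5:9@98 #1x#5:1@97; bids=[#1:9@97] asks=[-]
After op 6 [order #6] limit_sell(price=105, qty=7): fills=none; bids=[#1:9@97] asks=[#6:7@105]

Answer: bid=97 ask=-
bid=97 ask=100
bid=97 ask=-
bid=98 ask=-
bid=97 ask=-
bid=97 ask=105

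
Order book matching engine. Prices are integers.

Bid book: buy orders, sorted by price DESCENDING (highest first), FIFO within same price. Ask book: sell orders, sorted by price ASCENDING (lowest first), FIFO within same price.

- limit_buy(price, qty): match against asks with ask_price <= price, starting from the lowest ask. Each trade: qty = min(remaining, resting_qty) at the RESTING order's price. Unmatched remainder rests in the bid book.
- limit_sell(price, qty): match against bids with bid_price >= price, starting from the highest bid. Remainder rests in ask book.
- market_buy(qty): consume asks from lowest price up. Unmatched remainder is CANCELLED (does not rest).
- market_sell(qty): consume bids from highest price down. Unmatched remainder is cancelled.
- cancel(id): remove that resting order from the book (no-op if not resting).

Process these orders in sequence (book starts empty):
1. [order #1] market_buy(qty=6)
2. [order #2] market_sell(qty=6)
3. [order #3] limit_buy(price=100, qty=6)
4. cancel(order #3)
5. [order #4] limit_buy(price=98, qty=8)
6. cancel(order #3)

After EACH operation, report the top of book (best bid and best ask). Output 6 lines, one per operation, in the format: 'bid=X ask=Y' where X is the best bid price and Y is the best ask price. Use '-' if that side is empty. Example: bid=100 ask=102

After op 1 [order #1] market_buy(qty=6): fills=none; bids=[-] asks=[-]
After op 2 [order #2] market_sell(qty=6): fills=none; bids=[-] asks=[-]
After op 3 [order #3] limit_buy(price=100, qty=6): fills=none; bids=[#3:6@100] asks=[-]
After op 4 cancel(order #3): fills=none; bids=[-] asks=[-]
After op 5 [order #4] limit_buy(price=98, qty=8): fills=none; bids=[#4:8@98] asks=[-]
After op 6 cancel(order #3): fills=none; bids=[#4:8@98] asks=[-]

Answer: bid=- ask=-
bid=- ask=-
bid=100 ask=-
bid=- ask=-
bid=98 ask=-
bid=98 ask=-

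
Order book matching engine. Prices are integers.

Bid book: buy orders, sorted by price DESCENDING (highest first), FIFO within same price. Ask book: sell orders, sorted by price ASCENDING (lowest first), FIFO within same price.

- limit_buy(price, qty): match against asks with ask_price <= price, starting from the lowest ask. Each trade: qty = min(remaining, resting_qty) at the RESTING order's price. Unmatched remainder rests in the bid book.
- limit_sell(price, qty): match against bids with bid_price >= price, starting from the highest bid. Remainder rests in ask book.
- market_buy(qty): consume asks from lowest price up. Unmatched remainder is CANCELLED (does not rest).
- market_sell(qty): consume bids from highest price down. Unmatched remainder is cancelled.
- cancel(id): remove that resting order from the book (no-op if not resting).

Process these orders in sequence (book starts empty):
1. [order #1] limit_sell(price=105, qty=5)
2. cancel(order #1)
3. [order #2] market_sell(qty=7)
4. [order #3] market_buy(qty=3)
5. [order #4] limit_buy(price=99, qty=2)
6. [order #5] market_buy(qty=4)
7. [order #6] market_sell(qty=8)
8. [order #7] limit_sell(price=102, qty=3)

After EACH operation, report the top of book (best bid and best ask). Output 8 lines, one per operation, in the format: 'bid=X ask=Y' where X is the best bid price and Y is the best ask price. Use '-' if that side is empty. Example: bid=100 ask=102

Answer: bid=- ask=105
bid=- ask=-
bid=- ask=-
bid=- ask=-
bid=99 ask=-
bid=99 ask=-
bid=- ask=-
bid=- ask=102

Derivation:
After op 1 [order #1] limit_sell(price=105, qty=5): fills=none; bids=[-] asks=[#1:5@105]
After op 2 cancel(order #1): fills=none; bids=[-] asks=[-]
After op 3 [order #2] market_sell(qty=7): fills=none; bids=[-] asks=[-]
After op 4 [order #3] market_buy(qty=3): fills=none; bids=[-] asks=[-]
After op 5 [order #4] limit_buy(price=99, qty=2): fills=none; bids=[#4:2@99] asks=[-]
After op 6 [order #5] market_buy(qty=4): fills=none; bids=[#4:2@99] asks=[-]
After op 7 [order #6] market_sell(qty=8): fills=#4x#6:2@99; bids=[-] asks=[-]
After op 8 [order #7] limit_sell(price=102, qty=3): fills=none; bids=[-] asks=[#7:3@102]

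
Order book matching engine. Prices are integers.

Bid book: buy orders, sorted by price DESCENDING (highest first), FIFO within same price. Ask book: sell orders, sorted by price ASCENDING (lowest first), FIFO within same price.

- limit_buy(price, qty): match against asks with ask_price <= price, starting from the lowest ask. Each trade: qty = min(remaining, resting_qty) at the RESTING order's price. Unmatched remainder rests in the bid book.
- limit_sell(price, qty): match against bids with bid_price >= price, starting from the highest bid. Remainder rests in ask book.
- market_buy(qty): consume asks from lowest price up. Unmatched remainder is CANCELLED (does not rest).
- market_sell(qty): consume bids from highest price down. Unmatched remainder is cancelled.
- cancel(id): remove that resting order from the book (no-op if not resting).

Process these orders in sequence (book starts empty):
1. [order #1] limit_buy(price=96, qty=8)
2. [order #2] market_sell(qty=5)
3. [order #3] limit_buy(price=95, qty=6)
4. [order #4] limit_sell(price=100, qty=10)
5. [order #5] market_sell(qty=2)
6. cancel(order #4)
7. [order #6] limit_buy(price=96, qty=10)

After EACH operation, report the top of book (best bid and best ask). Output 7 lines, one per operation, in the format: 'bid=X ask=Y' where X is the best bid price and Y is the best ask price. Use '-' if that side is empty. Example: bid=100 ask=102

After op 1 [order #1] limit_buy(price=96, qty=8): fills=none; bids=[#1:8@96] asks=[-]
After op 2 [order #2] market_sell(qty=5): fills=#1x#2:5@96; bids=[#1:3@96] asks=[-]
After op 3 [order #3] limit_buy(price=95, qty=6): fills=none; bids=[#1:3@96 #3:6@95] asks=[-]
After op 4 [order #4] limit_sell(price=100, qty=10): fills=none; bids=[#1:3@96 #3:6@95] asks=[#4:10@100]
After op 5 [order #5] market_sell(qty=2): fills=#1x#5:2@96; bids=[#1:1@96 #3:6@95] asks=[#4:10@100]
After op 6 cancel(order #4): fills=none; bids=[#1:1@96 #3:6@95] asks=[-]
After op 7 [order #6] limit_buy(price=96, qty=10): fills=none; bids=[#1:1@96 #6:10@96 #3:6@95] asks=[-]

Answer: bid=96 ask=-
bid=96 ask=-
bid=96 ask=-
bid=96 ask=100
bid=96 ask=100
bid=96 ask=-
bid=96 ask=-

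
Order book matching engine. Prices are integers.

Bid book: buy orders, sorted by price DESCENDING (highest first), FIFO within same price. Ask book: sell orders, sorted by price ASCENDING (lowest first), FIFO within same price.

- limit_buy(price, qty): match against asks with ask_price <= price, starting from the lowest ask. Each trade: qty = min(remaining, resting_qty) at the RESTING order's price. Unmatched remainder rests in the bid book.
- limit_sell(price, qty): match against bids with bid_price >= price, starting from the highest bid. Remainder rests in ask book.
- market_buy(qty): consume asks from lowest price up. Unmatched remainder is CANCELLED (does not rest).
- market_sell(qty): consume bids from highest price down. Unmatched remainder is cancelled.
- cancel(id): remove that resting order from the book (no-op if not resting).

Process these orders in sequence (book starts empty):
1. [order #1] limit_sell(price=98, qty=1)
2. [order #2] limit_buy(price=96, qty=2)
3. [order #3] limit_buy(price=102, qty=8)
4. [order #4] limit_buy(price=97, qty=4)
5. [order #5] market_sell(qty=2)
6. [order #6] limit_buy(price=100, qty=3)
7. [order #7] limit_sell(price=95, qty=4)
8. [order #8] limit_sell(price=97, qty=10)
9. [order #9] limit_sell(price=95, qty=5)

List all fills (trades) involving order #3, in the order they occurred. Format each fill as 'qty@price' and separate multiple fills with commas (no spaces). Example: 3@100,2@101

Answer: 1@98,2@102,4@102,1@102

Derivation:
After op 1 [order #1] limit_sell(price=98, qty=1): fills=none; bids=[-] asks=[#1:1@98]
After op 2 [order #2] limit_buy(price=96, qty=2): fills=none; bids=[#2:2@96] asks=[#1:1@98]
After op 3 [order #3] limit_buy(price=102, qty=8): fills=#3x#1:1@98; bids=[#3:7@102 #2:2@96] asks=[-]
After op 4 [order #4] limit_buy(price=97, qty=4): fills=none; bids=[#3:7@102 #4:4@97 #2:2@96] asks=[-]
After op 5 [order #5] market_sell(qty=2): fills=#3x#5:2@102; bids=[#3:5@102 #4:4@97 #2:2@96] asks=[-]
After op 6 [order #6] limit_buy(price=100, qty=3): fills=none; bids=[#3:5@102 #6:3@100 #4:4@97 #2:2@96] asks=[-]
After op 7 [order #7] limit_sell(price=95, qty=4): fills=#3x#7:4@102; bids=[#3:1@102 #6:3@100 #4:4@97 #2:2@96] asks=[-]
After op 8 [order #8] limit_sell(price=97, qty=10): fills=#3x#8:1@102 #6x#8:3@100 #4x#8:4@97; bids=[#2:2@96] asks=[#8:2@97]
After op 9 [order #9] limit_sell(price=95, qty=5): fills=#2x#9:2@96; bids=[-] asks=[#9:3@95 #8:2@97]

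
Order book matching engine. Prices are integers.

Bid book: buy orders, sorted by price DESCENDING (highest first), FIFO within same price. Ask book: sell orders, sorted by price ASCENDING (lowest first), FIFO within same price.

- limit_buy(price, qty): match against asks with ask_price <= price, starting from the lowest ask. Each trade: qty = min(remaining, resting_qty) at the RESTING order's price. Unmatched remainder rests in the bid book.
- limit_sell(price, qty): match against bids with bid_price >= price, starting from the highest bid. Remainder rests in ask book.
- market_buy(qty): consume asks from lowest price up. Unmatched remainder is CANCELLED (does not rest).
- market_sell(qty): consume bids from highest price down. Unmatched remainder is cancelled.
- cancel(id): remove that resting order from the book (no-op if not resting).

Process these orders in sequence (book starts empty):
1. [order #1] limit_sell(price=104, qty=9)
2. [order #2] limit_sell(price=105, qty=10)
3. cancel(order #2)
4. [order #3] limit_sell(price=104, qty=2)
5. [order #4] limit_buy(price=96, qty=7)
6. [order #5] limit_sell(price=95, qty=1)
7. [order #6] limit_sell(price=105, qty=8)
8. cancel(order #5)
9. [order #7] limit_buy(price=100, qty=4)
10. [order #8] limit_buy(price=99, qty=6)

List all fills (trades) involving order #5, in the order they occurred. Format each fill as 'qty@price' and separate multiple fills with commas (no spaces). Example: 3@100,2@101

Answer: 1@96

Derivation:
After op 1 [order #1] limit_sell(price=104, qty=9): fills=none; bids=[-] asks=[#1:9@104]
After op 2 [order #2] limit_sell(price=105, qty=10): fills=none; bids=[-] asks=[#1:9@104 #2:10@105]
After op 3 cancel(order #2): fills=none; bids=[-] asks=[#1:9@104]
After op 4 [order #3] limit_sell(price=104, qty=2): fills=none; bids=[-] asks=[#1:9@104 #3:2@104]
After op 5 [order #4] limit_buy(price=96, qty=7): fills=none; bids=[#4:7@96] asks=[#1:9@104 #3:2@104]
After op 6 [order #5] limit_sell(price=95, qty=1): fills=#4x#5:1@96; bids=[#4:6@96] asks=[#1:9@104 #3:2@104]
After op 7 [order #6] limit_sell(price=105, qty=8): fills=none; bids=[#4:6@96] asks=[#1:9@104 #3:2@104 #6:8@105]
After op 8 cancel(order #5): fills=none; bids=[#4:6@96] asks=[#1:9@104 #3:2@104 #6:8@105]
After op 9 [order #7] limit_buy(price=100, qty=4): fills=none; bids=[#7:4@100 #4:6@96] asks=[#1:9@104 #3:2@104 #6:8@105]
After op 10 [order #8] limit_buy(price=99, qty=6): fills=none; bids=[#7:4@100 #8:6@99 #4:6@96] asks=[#1:9@104 #3:2@104 #6:8@105]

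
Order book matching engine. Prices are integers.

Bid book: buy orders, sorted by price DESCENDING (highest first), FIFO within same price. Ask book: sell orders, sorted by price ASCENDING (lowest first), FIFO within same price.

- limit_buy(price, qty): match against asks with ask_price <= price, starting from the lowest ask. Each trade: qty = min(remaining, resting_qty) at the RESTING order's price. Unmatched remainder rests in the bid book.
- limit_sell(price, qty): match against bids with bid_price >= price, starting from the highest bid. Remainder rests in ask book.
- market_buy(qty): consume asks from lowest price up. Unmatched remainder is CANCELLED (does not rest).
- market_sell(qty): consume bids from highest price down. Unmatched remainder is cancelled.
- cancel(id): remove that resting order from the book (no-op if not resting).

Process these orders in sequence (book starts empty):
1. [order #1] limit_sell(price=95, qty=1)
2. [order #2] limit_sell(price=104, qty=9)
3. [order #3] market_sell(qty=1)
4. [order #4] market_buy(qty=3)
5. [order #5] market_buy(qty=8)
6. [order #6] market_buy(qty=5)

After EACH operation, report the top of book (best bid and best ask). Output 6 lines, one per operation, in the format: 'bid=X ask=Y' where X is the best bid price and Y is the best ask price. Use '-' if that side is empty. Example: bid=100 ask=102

Answer: bid=- ask=95
bid=- ask=95
bid=- ask=95
bid=- ask=104
bid=- ask=-
bid=- ask=-

Derivation:
After op 1 [order #1] limit_sell(price=95, qty=1): fills=none; bids=[-] asks=[#1:1@95]
After op 2 [order #2] limit_sell(price=104, qty=9): fills=none; bids=[-] asks=[#1:1@95 #2:9@104]
After op 3 [order #3] market_sell(qty=1): fills=none; bids=[-] asks=[#1:1@95 #2:9@104]
After op 4 [order #4] market_buy(qty=3): fills=#4x#1:1@95 #4x#2:2@104; bids=[-] asks=[#2:7@104]
After op 5 [order #5] market_buy(qty=8): fills=#5x#2:7@104; bids=[-] asks=[-]
After op 6 [order #6] market_buy(qty=5): fills=none; bids=[-] asks=[-]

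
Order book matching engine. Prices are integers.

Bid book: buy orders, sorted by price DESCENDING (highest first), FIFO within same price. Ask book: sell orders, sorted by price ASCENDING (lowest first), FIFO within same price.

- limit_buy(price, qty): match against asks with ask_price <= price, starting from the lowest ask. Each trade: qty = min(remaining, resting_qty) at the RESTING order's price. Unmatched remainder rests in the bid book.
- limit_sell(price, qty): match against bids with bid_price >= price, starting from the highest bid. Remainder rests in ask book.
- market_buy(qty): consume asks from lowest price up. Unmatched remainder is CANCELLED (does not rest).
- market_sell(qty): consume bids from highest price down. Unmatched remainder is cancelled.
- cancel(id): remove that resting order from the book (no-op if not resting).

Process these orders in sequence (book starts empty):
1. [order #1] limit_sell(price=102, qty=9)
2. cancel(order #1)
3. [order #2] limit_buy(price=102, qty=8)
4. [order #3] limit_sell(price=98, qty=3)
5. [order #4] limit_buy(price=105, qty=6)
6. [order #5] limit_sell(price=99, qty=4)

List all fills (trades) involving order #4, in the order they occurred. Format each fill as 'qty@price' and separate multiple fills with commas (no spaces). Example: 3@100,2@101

Answer: 4@105

Derivation:
After op 1 [order #1] limit_sell(price=102, qty=9): fills=none; bids=[-] asks=[#1:9@102]
After op 2 cancel(order #1): fills=none; bids=[-] asks=[-]
After op 3 [order #2] limit_buy(price=102, qty=8): fills=none; bids=[#2:8@102] asks=[-]
After op 4 [order #3] limit_sell(price=98, qty=3): fills=#2x#3:3@102; bids=[#2:5@102] asks=[-]
After op 5 [order #4] limit_buy(price=105, qty=6): fills=none; bids=[#4:6@105 #2:5@102] asks=[-]
After op 6 [order #5] limit_sell(price=99, qty=4): fills=#4x#5:4@105; bids=[#4:2@105 #2:5@102] asks=[-]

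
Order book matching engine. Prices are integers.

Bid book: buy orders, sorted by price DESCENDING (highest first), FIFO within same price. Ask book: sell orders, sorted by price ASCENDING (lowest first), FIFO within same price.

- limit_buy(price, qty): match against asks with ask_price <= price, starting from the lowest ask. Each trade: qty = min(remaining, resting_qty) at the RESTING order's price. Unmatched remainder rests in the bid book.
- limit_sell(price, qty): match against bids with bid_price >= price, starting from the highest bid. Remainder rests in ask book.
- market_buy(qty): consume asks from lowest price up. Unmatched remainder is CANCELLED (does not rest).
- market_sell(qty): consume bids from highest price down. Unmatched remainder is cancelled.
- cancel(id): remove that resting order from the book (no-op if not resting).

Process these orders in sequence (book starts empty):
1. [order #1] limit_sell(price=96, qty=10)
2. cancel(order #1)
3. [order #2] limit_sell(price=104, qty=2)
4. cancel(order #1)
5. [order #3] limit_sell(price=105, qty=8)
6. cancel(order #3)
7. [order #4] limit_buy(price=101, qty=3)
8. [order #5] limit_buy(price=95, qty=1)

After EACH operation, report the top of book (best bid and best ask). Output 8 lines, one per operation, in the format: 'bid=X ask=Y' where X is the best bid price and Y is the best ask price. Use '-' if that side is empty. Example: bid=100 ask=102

Answer: bid=- ask=96
bid=- ask=-
bid=- ask=104
bid=- ask=104
bid=- ask=104
bid=- ask=104
bid=101 ask=104
bid=101 ask=104

Derivation:
After op 1 [order #1] limit_sell(price=96, qty=10): fills=none; bids=[-] asks=[#1:10@96]
After op 2 cancel(order #1): fills=none; bids=[-] asks=[-]
After op 3 [order #2] limit_sell(price=104, qty=2): fills=none; bids=[-] asks=[#2:2@104]
After op 4 cancel(order #1): fills=none; bids=[-] asks=[#2:2@104]
After op 5 [order #3] limit_sell(price=105, qty=8): fills=none; bids=[-] asks=[#2:2@104 #3:8@105]
After op 6 cancel(order #3): fills=none; bids=[-] asks=[#2:2@104]
After op 7 [order #4] limit_buy(price=101, qty=3): fills=none; bids=[#4:3@101] asks=[#2:2@104]
After op 8 [order #5] limit_buy(price=95, qty=1): fills=none; bids=[#4:3@101 #5:1@95] asks=[#2:2@104]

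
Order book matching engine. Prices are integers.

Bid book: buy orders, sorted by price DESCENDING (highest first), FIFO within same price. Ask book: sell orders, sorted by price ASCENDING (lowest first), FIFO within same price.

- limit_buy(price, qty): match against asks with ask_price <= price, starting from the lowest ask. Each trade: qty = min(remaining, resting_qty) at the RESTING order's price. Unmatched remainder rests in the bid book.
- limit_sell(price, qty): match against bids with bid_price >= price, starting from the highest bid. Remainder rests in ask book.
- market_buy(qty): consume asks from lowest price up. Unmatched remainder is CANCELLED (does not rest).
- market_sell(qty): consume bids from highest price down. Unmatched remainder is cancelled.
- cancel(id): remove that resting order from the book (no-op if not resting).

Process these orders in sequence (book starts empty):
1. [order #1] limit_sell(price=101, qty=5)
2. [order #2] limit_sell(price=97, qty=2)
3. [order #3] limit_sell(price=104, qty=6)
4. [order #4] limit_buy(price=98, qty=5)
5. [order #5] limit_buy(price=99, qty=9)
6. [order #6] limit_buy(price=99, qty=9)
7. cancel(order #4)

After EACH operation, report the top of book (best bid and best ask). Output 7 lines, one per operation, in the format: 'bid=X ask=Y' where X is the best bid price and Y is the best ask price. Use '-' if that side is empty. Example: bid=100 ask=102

After op 1 [order #1] limit_sell(price=101, qty=5): fills=none; bids=[-] asks=[#1:5@101]
After op 2 [order #2] limit_sell(price=97, qty=2): fills=none; bids=[-] asks=[#2:2@97 #1:5@101]
After op 3 [order #3] limit_sell(price=104, qty=6): fills=none; bids=[-] asks=[#2:2@97 #1:5@101 #3:6@104]
After op 4 [order #4] limit_buy(price=98, qty=5): fills=#4x#2:2@97; bids=[#4:3@98] asks=[#1:5@101 #3:6@104]
After op 5 [order #5] limit_buy(price=99, qty=9): fills=none; bids=[#5:9@99 #4:3@98] asks=[#1:5@101 #3:6@104]
After op 6 [order #6] limit_buy(price=99, qty=9): fills=none; bids=[#5:9@99 #6:9@99 #4:3@98] asks=[#1:5@101 #3:6@104]
After op 7 cancel(order #4): fills=none; bids=[#5:9@99 #6:9@99] asks=[#1:5@101 #3:6@104]

Answer: bid=- ask=101
bid=- ask=97
bid=- ask=97
bid=98 ask=101
bid=99 ask=101
bid=99 ask=101
bid=99 ask=101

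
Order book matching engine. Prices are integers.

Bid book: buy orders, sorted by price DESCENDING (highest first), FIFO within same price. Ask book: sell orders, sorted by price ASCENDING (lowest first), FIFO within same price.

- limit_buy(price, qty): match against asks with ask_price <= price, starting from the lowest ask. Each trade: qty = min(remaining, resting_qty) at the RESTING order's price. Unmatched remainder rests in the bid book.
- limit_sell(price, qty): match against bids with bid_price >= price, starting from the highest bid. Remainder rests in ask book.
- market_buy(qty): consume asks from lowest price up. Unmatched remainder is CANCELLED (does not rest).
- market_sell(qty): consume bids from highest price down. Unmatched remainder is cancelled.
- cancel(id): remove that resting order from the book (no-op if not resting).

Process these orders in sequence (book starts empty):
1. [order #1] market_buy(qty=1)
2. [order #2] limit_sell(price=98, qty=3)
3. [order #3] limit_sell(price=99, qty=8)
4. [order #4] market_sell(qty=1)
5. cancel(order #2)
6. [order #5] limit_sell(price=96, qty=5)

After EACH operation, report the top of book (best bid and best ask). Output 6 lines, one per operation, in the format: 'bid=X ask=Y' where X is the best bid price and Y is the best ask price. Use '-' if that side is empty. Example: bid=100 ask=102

Answer: bid=- ask=-
bid=- ask=98
bid=- ask=98
bid=- ask=98
bid=- ask=99
bid=- ask=96

Derivation:
After op 1 [order #1] market_buy(qty=1): fills=none; bids=[-] asks=[-]
After op 2 [order #2] limit_sell(price=98, qty=3): fills=none; bids=[-] asks=[#2:3@98]
After op 3 [order #3] limit_sell(price=99, qty=8): fills=none; bids=[-] asks=[#2:3@98 #3:8@99]
After op 4 [order #4] market_sell(qty=1): fills=none; bids=[-] asks=[#2:3@98 #3:8@99]
After op 5 cancel(order #2): fills=none; bids=[-] asks=[#3:8@99]
After op 6 [order #5] limit_sell(price=96, qty=5): fills=none; bids=[-] asks=[#5:5@96 #3:8@99]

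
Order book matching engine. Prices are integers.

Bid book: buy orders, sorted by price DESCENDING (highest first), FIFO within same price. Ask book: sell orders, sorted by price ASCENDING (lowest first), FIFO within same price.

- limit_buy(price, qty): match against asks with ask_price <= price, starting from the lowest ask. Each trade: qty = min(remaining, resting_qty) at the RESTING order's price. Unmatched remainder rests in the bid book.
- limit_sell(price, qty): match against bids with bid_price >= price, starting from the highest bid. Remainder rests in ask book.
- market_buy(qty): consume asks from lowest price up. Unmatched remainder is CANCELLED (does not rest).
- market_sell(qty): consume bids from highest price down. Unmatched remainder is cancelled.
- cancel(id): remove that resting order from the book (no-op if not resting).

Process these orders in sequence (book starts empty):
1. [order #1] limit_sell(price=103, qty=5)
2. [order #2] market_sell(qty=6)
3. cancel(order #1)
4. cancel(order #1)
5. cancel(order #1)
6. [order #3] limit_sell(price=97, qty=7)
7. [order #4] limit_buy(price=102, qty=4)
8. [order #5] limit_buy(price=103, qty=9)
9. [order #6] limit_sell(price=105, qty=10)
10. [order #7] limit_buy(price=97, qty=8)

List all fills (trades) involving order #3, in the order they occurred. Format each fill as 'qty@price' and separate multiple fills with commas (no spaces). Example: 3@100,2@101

After op 1 [order #1] limit_sell(price=103, qty=5): fills=none; bids=[-] asks=[#1:5@103]
After op 2 [order #2] market_sell(qty=6): fills=none; bids=[-] asks=[#1:5@103]
After op 3 cancel(order #1): fills=none; bids=[-] asks=[-]
After op 4 cancel(order #1): fills=none; bids=[-] asks=[-]
After op 5 cancel(order #1): fills=none; bids=[-] asks=[-]
After op 6 [order #3] limit_sell(price=97, qty=7): fills=none; bids=[-] asks=[#3:7@97]
After op 7 [order #4] limit_buy(price=102, qty=4): fills=#4x#3:4@97; bids=[-] asks=[#3:3@97]
After op 8 [order #5] limit_buy(price=103, qty=9): fills=#5x#3:3@97; bids=[#5:6@103] asks=[-]
After op 9 [order #6] limit_sell(price=105, qty=10): fills=none; bids=[#5:6@103] asks=[#6:10@105]
After op 10 [order #7] limit_buy(price=97, qty=8): fills=none; bids=[#5:6@103 #7:8@97] asks=[#6:10@105]

Answer: 4@97,3@97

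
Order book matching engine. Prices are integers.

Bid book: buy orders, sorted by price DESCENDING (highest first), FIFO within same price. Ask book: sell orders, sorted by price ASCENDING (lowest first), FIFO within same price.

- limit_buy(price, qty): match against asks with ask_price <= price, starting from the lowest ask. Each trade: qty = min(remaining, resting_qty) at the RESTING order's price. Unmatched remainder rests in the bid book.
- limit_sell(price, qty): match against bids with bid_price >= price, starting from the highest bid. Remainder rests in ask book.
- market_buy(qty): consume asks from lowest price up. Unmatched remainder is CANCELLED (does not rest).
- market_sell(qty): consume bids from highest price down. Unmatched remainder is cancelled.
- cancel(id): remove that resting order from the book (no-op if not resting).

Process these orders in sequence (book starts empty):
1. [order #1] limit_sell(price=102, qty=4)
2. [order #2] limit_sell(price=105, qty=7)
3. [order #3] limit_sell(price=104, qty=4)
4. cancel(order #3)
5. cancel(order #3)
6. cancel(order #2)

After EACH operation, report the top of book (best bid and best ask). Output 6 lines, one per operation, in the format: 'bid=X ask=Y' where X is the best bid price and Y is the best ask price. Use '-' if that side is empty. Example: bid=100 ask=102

Answer: bid=- ask=102
bid=- ask=102
bid=- ask=102
bid=- ask=102
bid=- ask=102
bid=- ask=102

Derivation:
After op 1 [order #1] limit_sell(price=102, qty=4): fills=none; bids=[-] asks=[#1:4@102]
After op 2 [order #2] limit_sell(price=105, qty=7): fills=none; bids=[-] asks=[#1:4@102 #2:7@105]
After op 3 [order #3] limit_sell(price=104, qty=4): fills=none; bids=[-] asks=[#1:4@102 #3:4@104 #2:7@105]
After op 4 cancel(order #3): fills=none; bids=[-] asks=[#1:4@102 #2:7@105]
After op 5 cancel(order #3): fills=none; bids=[-] asks=[#1:4@102 #2:7@105]
After op 6 cancel(order #2): fills=none; bids=[-] asks=[#1:4@102]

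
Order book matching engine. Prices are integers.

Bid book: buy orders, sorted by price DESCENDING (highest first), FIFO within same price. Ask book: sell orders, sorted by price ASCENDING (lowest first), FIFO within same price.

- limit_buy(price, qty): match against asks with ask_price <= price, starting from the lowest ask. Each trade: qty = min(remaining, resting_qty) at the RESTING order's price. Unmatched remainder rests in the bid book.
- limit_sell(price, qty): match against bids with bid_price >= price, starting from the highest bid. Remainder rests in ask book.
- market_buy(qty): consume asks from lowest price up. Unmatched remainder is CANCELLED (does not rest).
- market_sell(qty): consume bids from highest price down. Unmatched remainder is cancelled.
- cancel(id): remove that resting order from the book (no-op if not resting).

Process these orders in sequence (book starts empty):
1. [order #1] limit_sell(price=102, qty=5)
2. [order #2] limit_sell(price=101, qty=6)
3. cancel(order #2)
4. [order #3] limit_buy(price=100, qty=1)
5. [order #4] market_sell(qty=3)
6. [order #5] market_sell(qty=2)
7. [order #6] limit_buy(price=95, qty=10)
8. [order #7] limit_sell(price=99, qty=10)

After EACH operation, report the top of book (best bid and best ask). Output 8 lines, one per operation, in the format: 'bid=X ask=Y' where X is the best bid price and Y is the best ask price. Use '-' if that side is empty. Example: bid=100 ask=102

After op 1 [order #1] limit_sell(price=102, qty=5): fills=none; bids=[-] asks=[#1:5@102]
After op 2 [order #2] limit_sell(price=101, qty=6): fills=none; bids=[-] asks=[#2:6@101 #1:5@102]
After op 3 cancel(order #2): fills=none; bids=[-] asks=[#1:5@102]
After op 4 [order #3] limit_buy(price=100, qty=1): fills=none; bids=[#3:1@100] asks=[#1:5@102]
After op 5 [order #4] market_sell(qty=3): fills=#3x#4:1@100; bids=[-] asks=[#1:5@102]
After op 6 [order #5] market_sell(qty=2): fills=none; bids=[-] asks=[#1:5@102]
After op 7 [order #6] limit_buy(price=95, qty=10): fills=none; bids=[#6:10@95] asks=[#1:5@102]
After op 8 [order #7] limit_sell(price=99, qty=10): fills=none; bids=[#6:10@95] asks=[#7:10@99 #1:5@102]

Answer: bid=- ask=102
bid=- ask=101
bid=- ask=102
bid=100 ask=102
bid=- ask=102
bid=- ask=102
bid=95 ask=102
bid=95 ask=99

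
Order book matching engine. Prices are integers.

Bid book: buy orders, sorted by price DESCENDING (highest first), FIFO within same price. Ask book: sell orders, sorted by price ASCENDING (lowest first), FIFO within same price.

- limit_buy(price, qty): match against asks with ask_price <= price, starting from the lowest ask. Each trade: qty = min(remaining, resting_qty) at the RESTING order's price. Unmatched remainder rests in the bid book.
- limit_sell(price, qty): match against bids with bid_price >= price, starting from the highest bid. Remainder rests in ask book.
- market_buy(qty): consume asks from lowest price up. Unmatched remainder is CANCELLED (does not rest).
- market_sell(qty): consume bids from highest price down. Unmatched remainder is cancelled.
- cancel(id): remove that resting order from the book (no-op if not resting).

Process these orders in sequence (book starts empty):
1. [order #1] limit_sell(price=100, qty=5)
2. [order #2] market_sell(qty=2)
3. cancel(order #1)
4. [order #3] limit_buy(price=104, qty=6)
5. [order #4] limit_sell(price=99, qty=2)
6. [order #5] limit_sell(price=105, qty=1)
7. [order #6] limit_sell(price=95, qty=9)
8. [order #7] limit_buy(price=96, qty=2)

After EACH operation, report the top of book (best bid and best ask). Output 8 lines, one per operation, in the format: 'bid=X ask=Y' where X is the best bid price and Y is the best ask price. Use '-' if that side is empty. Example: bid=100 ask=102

Answer: bid=- ask=100
bid=- ask=100
bid=- ask=-
bid=104 ask=-
bid=104 ask=-
bid=104 ask=105
bid=- ask=95
bid=- ask=95

Derivation:
After op 1 [order #1] limit_sell(price=100, qty=5): fills=none; bids=[-] asks=[#1:5@100]
After op 2 [order #2] market_sell(qty=2): fills=none; bids=[-] asks=[#1:5@100]
After op 3 cancel(order #1): fills=none; bids=[-] asks=[-]
After op 4 [order #3] limit_buy(price=104, qty=6): fills=none; bids=[#3:6@104] asks=[-]
After op 5 [order #4] limit_sell(price=99, qty=2): fills=#3x#4:2@104; bids=[#3:4@104] asks=[-]
After op 6 [order #5] limit_sell(price=105, qty=1): fills=none; bids=[#3:4@104] asks=[#5:1@105]
After op 7 [order #6] limit_sell(price=95, qty=9): fills=#3x#6:4@104; bids=[-] asks=[#6:5@95 #5:1@105]
After op 8 [order #7] limit_buy(price=96, qty=2): fills=#7x#6:2@95; bids=[-] asks=[#6:3@95 #5:1@105]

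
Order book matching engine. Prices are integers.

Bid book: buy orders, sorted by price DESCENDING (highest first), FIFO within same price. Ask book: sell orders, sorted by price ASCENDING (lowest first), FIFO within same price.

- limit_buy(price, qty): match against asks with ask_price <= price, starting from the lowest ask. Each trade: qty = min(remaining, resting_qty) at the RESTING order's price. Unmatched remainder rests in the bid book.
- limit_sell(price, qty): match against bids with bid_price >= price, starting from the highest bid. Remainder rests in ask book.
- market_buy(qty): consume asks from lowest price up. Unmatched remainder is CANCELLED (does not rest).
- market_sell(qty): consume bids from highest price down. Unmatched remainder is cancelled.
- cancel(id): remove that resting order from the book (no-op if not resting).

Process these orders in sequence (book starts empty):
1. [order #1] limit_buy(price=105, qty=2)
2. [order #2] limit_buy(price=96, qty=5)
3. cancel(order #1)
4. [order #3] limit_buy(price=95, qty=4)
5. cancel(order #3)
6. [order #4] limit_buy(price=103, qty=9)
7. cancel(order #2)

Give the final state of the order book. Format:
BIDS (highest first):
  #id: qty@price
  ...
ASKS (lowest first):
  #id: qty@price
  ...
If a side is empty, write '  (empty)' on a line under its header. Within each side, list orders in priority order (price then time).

After op 1 [order #1] limit_buy(price=105, qty=2): fills=none; bids=[#1:2@105] asks=[-]
After op 2 [order #2] limit_buy(price=96, qty=5): fills=none; bids=[#1:2@105 #2:5@96] asks=[-]
After op 3 cancel(order #1): fills=none; bids=[#2:5@96] asks=[-]
After op 4 [order #3] limit_buy(price=95, qty=4): fills=none; bids=[#2:5@96 #3:4@95] asks=[-]
After op 5 cancel(order #3): fills=none; bids=[#2:5@96] asks=[-]
After op 6 [order #4] limit_buy(price=103, qty=9): fills=none; bids=[#4:9@103 #2:5@96] asks=[-]
After op 7 cancel(order #2): fills=none; bids=[#4:9@103] asks=[-]

Answer: BIDS (highest first):
  #4: 9@103
ASKS (lowest first):
  (empty)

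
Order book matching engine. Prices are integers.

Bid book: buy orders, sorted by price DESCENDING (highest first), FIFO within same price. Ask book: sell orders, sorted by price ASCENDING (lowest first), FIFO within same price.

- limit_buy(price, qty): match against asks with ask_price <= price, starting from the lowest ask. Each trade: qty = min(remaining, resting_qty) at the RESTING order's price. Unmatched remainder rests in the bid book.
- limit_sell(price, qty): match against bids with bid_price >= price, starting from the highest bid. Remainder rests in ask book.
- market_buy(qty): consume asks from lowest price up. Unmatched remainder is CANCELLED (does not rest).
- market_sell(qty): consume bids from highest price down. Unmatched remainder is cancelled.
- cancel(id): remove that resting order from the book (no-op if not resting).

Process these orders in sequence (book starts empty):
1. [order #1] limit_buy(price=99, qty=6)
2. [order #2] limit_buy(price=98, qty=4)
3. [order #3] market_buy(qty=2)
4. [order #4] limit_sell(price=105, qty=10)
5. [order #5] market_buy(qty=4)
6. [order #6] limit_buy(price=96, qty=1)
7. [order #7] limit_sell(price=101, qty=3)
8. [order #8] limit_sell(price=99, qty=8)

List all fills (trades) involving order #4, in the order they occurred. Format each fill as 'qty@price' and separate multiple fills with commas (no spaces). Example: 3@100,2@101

Answer: 4@105

Derivation:
After op 1 [order #1] limit_buy(price=99, qty=6): fills=none; bids=[#1:6@99] asks=[-]
After op 2 [order #2] limit_buy(price=98, qty=4): fills=none; bids=[#1:6@99 #2:4@98] asks=[-]
After op 3 [order #3] market_buy(qty=2): fills=none; bids=[#1:6@99 #2:4@98] asks=[-]
After op 4 [order #4] limit_sell(price=105, qty=10): fills=none; bids=[#1:6@99 #2:4@98] asks=[#4:10@105]
After op 5 [order #5] market_buy(qty=4): fills=#5x#4:4@105; bids=[#1:6@99 #2:4@98] asks=[#4:6@105]
After op 6 [order #6] limit_buy(price=96, qty=1): fills=none; bids=[#1:6@99 #2:4@98 #6:1@96] asks=[#4:6@105]
After op 7 [order #7] limit_sell(price=101, qty=3): fills=none; bids=[#1:6@99 #2:4@98 #6:1@96] asks=[#7:3@101 #4:6@105]
After op 8 [order #8] limit_sell(price=99, qty=8): fills=#1x#8:6@99; bids=[#2:4@98 #6:1@96] asks=[#8:2@99 #7:3@101 #4:6@105]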